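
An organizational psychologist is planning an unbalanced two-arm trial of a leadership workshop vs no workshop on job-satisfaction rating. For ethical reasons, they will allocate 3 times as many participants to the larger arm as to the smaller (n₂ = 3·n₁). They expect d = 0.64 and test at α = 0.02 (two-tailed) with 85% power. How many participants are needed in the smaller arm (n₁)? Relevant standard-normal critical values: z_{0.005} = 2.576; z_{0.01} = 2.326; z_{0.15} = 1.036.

With allocation ratio k = n₂/n₁ = 3, Var(x̄₁−x̄₂) = σ²(1/n₁ + 1/(k·n₁)) = σ²·(k+1)/(k·n₁).
So n₁ = (1 + 1/k)·((z_{α/2} + z_β)/d)² = 1.333 × (3.362/0.64)².
n₁ = 1.333 × 27.60 = 36.8.
Round up: n₁ = 37, giving n₂ = 3 × 37 = 111.

n₁ = 37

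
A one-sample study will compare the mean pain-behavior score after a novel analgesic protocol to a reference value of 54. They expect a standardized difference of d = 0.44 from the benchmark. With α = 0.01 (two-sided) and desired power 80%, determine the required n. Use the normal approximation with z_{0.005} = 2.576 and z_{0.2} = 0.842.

n = 61

For a one-sample test: n = ((z_{α/2} + z_β) / d)².
z_{α/2} + z_β = 2.576 + 0.842 = 3.418.
n = (3.418 / 0.44)² = 7.768² = 60.34.
Round up.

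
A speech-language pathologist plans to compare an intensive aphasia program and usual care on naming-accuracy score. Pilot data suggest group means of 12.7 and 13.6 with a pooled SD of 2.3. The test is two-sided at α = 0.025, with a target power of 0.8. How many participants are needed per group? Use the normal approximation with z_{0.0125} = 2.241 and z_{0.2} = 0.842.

Cohen's d = |M₁ − M₂| / SD_pooled = |12.7 − 13.6| / 2.3 = 0.9 / 2.3 = 0.391.
For two independent groups with equal n: n = 2·((z_{α/2} + z_β) / d)².
z_{α/2} + z_β = 2.241 + 0.842 = 3.083.
n = 2 × (3.083 / 0.391)² = 2 × 7.885² = 2 × 62.17 = 124.3.
Round up to the next whole participant.

n = 125 per group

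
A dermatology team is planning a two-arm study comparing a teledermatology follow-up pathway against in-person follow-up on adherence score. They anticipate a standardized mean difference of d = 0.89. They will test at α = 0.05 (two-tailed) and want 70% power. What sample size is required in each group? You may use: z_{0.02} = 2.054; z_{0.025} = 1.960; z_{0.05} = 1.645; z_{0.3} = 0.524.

For two independent groups with equal n: n = 2·((z_{α/2} + z_β) / d)².
z_{α/2} + z_β = 1.960 + 0.524 = 2.484.
n = 2 × (2.484 / 0.89)² = 2 × 2.791² = 2 × 7.79 = 15.6.
Round up to the next whole participant.

n = 16 per group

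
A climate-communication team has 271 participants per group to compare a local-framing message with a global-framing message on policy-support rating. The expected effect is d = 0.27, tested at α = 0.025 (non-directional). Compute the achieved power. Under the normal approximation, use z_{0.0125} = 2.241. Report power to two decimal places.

For two equal groups, power = Φ(d·√(n/2) − z_{α/2}).
d·√(n/2) = 0.27 × √(271/2) = 0.27 × 11.640 = 3.143.
z_β = 3.143 − 2.241 = 0.902.
Power = Φ(0.902) = 0.816.

power ≈ 0.82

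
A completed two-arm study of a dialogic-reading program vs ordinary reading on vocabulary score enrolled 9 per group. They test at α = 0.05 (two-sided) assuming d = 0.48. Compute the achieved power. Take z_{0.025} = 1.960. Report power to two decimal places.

For two equal groups, power = Φ(d·√(n/2) − z_{α/2}).
d·√(n/2) = 0.48 × √(9/2) = 0.48 × 2.121 = 1.018.
z_β = 1.018 − 1.960 = -0.942.
Power = Φ(-0.942) = 0.173.

power ≈ 0.17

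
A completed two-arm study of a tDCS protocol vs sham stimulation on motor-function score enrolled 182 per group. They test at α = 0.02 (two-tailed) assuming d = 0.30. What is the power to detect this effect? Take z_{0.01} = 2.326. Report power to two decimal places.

For two equal groups, power = Φ(d·√(n/2) − z_{α/2}).
d·√(n/2) = 0.30 × √(182/2) = 0.30 × 9.539 = 2.862.
z_β = 2.862 − 2.326 = 0.536.
Power = Φ(0.536) = 0.704.

power ≈ 0.70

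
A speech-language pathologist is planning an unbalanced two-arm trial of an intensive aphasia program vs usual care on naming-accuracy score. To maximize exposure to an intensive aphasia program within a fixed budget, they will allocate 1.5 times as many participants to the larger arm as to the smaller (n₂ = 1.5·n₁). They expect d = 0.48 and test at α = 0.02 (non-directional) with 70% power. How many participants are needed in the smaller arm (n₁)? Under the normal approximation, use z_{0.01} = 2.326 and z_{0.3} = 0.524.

With allocation ratio k = n₂/n₁ = 1.5, Var(x̄₁−x̄₂) = σ²(1/n₁ + 1/(k·n₁)) = σ²·(k+1)/(k·n₁).
So n₁ = (1 + 1/k)·((z_{α/2} + z_β)/d)² = 1.667 × (2.850/0.48)².
n₁ = 1.667 × 35.25 = 58.8.
Round up: n₁ = 59, giving n₂ = ⌈1.5 × 59⌉ = ⌈88.5⌉ = 89.

n₁ = 59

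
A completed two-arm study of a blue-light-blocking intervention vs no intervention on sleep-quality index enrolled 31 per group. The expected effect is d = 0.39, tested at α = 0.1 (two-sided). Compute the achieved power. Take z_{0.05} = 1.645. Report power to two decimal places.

power ≈ 0.46

For two equal groups, power = Φ(d·√(n/2) − z_{α/2}).
d·√(n/2) = 0.39 × √(31/2) = 0.39 × 3.937 = 1.535.
z_β = 1.535 − 1.645 = -0.110.
Power = Φ(-0.110) = 0.456.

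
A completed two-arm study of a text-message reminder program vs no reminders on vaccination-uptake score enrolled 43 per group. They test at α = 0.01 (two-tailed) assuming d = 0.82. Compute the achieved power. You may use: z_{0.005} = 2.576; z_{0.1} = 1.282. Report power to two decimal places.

power ≈ 0.89

For two equal groups, power = Φ(d·√(n/2) − z_{α/2}).
d·√(n/2) = 0.82 × √(43/2) = 0.82 × 4.637 = 3.802.
z_β = 3.802 − 2.576 = 1.226.
Power = Φ(1.226) = 0.890.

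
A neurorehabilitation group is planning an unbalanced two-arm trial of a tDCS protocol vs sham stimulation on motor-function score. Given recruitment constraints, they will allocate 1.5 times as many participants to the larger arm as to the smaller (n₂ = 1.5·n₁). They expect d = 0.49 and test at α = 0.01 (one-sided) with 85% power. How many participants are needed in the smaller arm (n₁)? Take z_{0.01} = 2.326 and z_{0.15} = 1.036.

n₁ = 79

With allocation ratio k = n₂/n₁ = 1.5, Var(x̄₁−x̄₂) = σ²(1/n₁ + 1/(k·n₁)) = σ²·(k+1)/(k·n₁).
So n₁ = (1 + 1/k)·((z_{α} + z_β)/d)² = 1.667 × (3.362/0.49)².
n₁ = 1.667 × 47.08 = 78.5.
Round up: n₁ = 79, giving n₂ = ⌈1.5 × 79⌉ = ⌈118.5⌉ = 119.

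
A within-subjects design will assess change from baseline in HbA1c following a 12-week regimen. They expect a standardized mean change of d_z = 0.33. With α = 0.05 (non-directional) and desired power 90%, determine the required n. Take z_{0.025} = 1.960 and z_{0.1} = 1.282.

For a paired (one-sample on differences) test: n = ((z_{α/2} + z_β) / d)².
z_{α/2} + z_β = 1.960 + 1.282 = 3.242.
n = (3.242 / 0.33)² = 9.824² = 96.52.
Round up.

n = 97 pairs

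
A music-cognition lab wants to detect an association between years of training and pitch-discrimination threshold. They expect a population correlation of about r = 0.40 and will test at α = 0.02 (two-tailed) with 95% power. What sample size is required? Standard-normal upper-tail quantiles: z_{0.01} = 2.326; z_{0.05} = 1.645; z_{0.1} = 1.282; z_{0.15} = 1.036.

Fisher's z: C = ½·ln((1+r)/(1−r)) = ½·ln(2.3333) = 0.4236.
n = ((z_{α/2} + z_β)/C)² + 3.
(2.326 + 1.645) / 0.4236 = 3.971 / 0.4236 = 9.374.
n = 9.374² + 3 = 87.88 + 3 = 90.9.
Round up.

n = 91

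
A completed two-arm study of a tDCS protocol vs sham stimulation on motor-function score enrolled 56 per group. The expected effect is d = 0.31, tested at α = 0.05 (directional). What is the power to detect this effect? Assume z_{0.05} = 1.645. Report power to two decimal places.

For two equal groups, power = Φ(d·√(n/2) − z_{α}).
d·√(n/2) = 0.31 × √(56/2) = 0.31 × 5.292 = 1.640.
z_β = 1.640 − 1.645 = -0.005.
Power = Φ(-0.005) = 0.498.

power ≈ 0.50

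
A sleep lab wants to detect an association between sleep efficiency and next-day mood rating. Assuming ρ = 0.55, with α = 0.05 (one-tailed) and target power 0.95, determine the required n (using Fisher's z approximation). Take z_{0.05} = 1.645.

Fisher's z: C = ½·ln((1+r)/(1−r)) = ½·ln(3.4444) = 0.6184.
n = ((z_{α} + z_β)/C)² + 3.
(1.645 + 1.645) / 0.6184 = 3.290 / 0.6184 = 5.320.
n = 5.320² + 3 = 28.30 + 3 = 31.3.
Round up.

n = 32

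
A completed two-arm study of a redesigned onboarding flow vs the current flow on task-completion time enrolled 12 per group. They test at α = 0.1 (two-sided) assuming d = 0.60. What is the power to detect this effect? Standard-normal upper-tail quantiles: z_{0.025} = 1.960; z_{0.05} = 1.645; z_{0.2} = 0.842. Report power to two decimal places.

power ≈ 0.43

For two equal groups, power = Φ(d·√(n/2) − z_{α/2}).
d·√(n/2) = 0.60 × √(12/2) = 0.60 × 2.449 = 1.470.
z_β = 1.470 − 1.645 = -0.175.
Power = Φ(-0.175) = 0.430.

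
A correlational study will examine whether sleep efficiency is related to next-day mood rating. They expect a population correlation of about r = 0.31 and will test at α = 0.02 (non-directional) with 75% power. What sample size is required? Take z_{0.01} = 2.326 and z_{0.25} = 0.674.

Fisher's z: C = ½·ln((1+r)/(1−r)) = ½·ln(1.8986) = 0.3205.
n = ((z_{α/2} + z_β)/C)² + 3.
(2.326 + 0.674) / 0.3205 = 3.000 / 0.3205 = 9.360.
n = 9.360² + 3 = 87.62 + 3 = 90.6.
Round up.

n = 91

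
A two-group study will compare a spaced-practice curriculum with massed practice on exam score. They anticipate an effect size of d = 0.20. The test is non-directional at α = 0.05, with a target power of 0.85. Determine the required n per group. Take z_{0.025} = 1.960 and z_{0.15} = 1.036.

For two independent groups with equal n: n = 2·((z_{α/2} + z_β) / d)².
z_{α/2} + z_β = 1.960 + 1.036 = 2.996.
n = 2 × (2.996 / 0.20)² = 2 × 14.980² = 2 × 224.40 = 448.8.
Round up to the next whole participant.

n = 449 per group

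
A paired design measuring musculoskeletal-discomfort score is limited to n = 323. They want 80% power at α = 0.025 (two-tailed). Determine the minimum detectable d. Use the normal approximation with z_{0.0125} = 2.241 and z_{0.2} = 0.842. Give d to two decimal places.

d_min ≈ 0.17

For a single sample (or paired design) of n = 323: d_min = (z_{α/2} + z_β)/√n.
z-sum = 2.241 + 0.842 = 3.083.
d_min = 3.083 / √323 = 3.083 / 17.972 = 0.172.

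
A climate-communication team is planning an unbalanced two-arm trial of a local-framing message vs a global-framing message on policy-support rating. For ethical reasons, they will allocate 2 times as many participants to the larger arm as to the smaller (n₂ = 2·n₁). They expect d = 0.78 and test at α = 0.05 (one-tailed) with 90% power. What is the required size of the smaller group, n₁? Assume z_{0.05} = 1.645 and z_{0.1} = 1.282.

n₁ = 22

With allocation ratio k = n₂/n₁ = 2, Var(x̄₁−x̄₂) = σ²(1/n₁ + 1/(k·n₁)) = σ²·(k+1)/(k·n₁).
So n₁ = (1 + 1/k)·((z_{α} + z_β)/d)² = 1.500 × (2.927/0.78)².
n₁ = 1.500 × 14.08 = 21.1.
Round up: n₁ = 22, giving n₂ = 2 × 22 = 44.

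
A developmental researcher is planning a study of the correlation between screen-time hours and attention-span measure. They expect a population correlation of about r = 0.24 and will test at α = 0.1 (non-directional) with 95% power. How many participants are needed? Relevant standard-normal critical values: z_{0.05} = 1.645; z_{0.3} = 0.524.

Fisher's z: C = ½·ln((1+r)/(1−r)) = ½·ln(1.6316) = 0.2448.
n = ((z_{α/2} + z_β)/C)² + 3.
(1.645 + 1.645) / 0.2448 = 3.290 / 0.2448 = 13.440.
n = 13.440² + 3 = 180.62 + 3 = 183.6.
Round up.

n = 184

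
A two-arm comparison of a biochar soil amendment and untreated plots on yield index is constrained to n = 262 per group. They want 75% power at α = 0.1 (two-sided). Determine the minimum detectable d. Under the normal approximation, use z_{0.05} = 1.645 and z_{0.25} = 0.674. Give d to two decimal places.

For two independent groups of n = 262 each: d_min = (z_{α/2} + z_β)·√(2/n).
z-sum = 1.645 + 0.674 = 2.319.
d_min = 2.319 × √(2/262) = 2.319 × 0.0874 = 0.203.

d_min ≈ 0.20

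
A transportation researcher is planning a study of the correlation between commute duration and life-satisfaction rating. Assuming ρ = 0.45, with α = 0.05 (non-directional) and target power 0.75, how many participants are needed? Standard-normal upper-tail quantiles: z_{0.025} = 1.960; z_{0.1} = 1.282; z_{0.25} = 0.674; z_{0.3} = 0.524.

Fisher's z: C = ½·ln((1+r)/(1−r)) = ½·ln(2.6364) = 0.4847.
n = ((z_{α/2} + z_β)/C)² + 3.
(1.960 + 0.674) / 0.4847 = 2.634 / 0.4847 = 5.434.
n = 5.434² + 3 = 29.53 + 3 = 32.5.
Round up.

n = 33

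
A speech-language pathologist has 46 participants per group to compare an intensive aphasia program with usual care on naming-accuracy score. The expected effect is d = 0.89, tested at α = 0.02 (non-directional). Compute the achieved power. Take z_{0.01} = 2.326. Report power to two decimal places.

For two equal groups, power = Φ(d·√(n/2) − z_{α/2}).
d·√(n/2) = 0.89 × √(46/2) = 0.89 × 4.796 = 4.268.
z_β = 4.268 − 2.326 = 1.942.
Power = Φ(1.942) = 0.974.

power ≈ 0.97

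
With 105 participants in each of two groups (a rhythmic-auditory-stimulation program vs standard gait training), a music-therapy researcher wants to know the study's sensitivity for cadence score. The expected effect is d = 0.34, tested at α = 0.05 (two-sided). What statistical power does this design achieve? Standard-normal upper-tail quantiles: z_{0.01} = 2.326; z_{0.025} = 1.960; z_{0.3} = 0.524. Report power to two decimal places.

For two equal groups, power = Φ(d·√(n/2) − z_{α/2}).
d·√(n/2) = 0.34 × √(105/2) = 0.34 × 7.246 = 2.464.
z_β = 2.464 − 1.960 = 0.504.
Power = Φ(0.504) = 0.693.

power ≈ 0.69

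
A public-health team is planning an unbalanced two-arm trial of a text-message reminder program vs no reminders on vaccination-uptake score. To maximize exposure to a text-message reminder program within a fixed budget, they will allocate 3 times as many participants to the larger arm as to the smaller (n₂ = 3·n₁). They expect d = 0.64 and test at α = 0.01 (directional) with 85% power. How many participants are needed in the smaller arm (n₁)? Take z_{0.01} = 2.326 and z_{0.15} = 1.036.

n₁ = 37

With allocation ratio k = n₂/n₁ = 3, Var(x̄₁−x̄₂) = σ²(1/n₁ + 1/(k·n₁)) = σ²·(k+1)/(k·n₁).
So n₁ = (1 + 1/k)·((z_{α} + z_β)/d)² = 1.333 × (3.362/0.64)².
n₁ = 1.333 × 27.60 = 36.8.
Round up: n₁ = 37, giving n₂ = 3 × 37 = 111.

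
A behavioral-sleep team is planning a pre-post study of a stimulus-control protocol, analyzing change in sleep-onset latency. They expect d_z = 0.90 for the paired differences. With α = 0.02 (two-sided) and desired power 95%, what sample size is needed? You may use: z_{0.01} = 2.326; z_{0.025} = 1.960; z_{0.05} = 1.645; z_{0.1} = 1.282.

For a paired (one-sample on differences) test: n = ((z_{α/2} + z_β) / d)².
z_{α/2} + z_β = 2.326 + 1.645 = 3.971.
n = (3.971 / 0.90)² = 4.412² = 19.47.
Round up.

n = 20 pairs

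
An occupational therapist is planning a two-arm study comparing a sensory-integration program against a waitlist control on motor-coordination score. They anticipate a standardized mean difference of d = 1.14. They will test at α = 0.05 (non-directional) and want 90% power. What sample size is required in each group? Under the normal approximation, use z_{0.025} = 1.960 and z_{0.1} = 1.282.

n = 17 per group

For two independent groups with equal n: n = 2·((z_{α/2} + z_β) / d)².
z_{α/2} + z_β = 1.960 + 1.282 = 3.242.
n = 2 × (3.242 / 1.14)² = 2 × 2.844² = 2 × 8.09 = 16.2.
Round up to the next whole participant.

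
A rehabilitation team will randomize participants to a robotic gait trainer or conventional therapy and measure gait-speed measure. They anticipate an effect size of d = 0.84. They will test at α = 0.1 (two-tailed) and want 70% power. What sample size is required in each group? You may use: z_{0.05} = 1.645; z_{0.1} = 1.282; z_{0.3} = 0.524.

n = 14 per group

For two independent groups with equal n: n = 2·((z_{α/2} + z_β) / d)².
z_{α/2} + z_β = 1.645 + 0.524 = 2.169.
n = 2 × (2.169 / 0.84)² = 2 × 2.582² = 2 × 6.67 = 13.3.
Round up to the next whole participant.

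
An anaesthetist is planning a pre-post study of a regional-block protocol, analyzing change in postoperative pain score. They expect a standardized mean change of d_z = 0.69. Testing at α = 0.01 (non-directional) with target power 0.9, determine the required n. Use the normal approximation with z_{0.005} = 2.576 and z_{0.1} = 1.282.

For a paired (one-sample on differences) test: n = ((z_{α/2} + z_β) / d)².
z_{α/2} + z_β = 2.576 + 1.282 = 3.858.
n = (3.858 / 0.69)² = 5.591² = 31.26.
Round up.

n = 32 pairs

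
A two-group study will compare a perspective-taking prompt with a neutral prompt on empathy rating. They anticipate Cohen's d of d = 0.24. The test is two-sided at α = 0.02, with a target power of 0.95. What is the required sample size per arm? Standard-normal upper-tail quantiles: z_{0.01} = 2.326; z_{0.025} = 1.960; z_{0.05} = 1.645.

n = 548 per group

For two independent groups with equal n: n = 2·((z_{α/2} + z_β) / d)².
z_{α/2} + z_β = 2.326 + 1.645 = 3.971.
n = 2 × (3.971 / 0.24)² = 2 × 16.546² = 2 × 273.76 = 547.5.
Round up to the next whole participant.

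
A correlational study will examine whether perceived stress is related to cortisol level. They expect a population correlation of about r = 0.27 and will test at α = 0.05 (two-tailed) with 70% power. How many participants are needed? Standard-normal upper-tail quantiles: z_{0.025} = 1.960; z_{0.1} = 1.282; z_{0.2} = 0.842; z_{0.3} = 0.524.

Fisher's z: C = ½·ln((1+r)/(1−r)) = ½·ln(1.7397) = 0.2769.
n = ((z_{α/2} + z_β)/C)² + 3.
(1.960 + 0.524) / 0.2769 = 2.484 / 0.2769 = 8.971.
n = 8.971² + 3 = 80.47 + 3 = 83.5.
Round up.

n = 84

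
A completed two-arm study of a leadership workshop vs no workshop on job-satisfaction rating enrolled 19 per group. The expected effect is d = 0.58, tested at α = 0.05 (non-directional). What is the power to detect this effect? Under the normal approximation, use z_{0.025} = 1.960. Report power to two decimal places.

power ≈ 0.43

For two equal groups, power = Φ(d·√(n/2) − z_{α/2}).
d·√(n/2) = 0.58 × √(19/2) = 0.58 × 3.082 = 1.788.
z_β = 1.788 − 1.960 = -0.172.
Power = Φ(-0.172) = 0.432.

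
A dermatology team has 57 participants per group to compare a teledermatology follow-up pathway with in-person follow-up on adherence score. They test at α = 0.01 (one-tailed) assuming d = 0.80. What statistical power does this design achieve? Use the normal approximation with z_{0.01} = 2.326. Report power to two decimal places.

For two equal groups, power = Φ(d·√(n/2) − z_{α}).
d·√(n/2) = 0.80 × √(57/2) = 0.80 × 5.339 = 4.271.
z_β = 4.271 − 2.326 = 1.945.
Power = Φ(1.945) = 0.974.

power ≈ 0.97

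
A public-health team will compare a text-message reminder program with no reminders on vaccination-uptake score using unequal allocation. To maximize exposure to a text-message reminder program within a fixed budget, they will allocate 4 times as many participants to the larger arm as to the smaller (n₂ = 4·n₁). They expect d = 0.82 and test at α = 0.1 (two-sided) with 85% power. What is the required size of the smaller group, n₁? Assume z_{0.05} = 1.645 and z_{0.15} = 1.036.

n₁ = 14

With allocation ratio k = n₂/n₁ = 4, Var(x̄₁−x̄₂) = σ²(1/n₁ + 1/(k·n₁)) = σ²·(k+1)/(k·n₁).
So n₁ = (1 + 1/k)·((z_{α/2} + z_β)/d)² = 1.250 × (2.681/0.82)².
n₁ = 1.250 × 10.69 = 13.4.
Round up: n₁ = 14, giving n₂ = 4 × 14 = 56.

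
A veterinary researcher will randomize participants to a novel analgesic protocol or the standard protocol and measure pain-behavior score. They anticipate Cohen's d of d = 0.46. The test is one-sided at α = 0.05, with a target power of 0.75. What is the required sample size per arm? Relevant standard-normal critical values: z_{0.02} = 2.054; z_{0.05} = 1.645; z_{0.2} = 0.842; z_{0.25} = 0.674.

For two independent groups with equal n: n = 2·((z_{α} + z_β) / d)².
z_{α} + z_β = 1.645 + 0.674 = 2.319.
n = 2 × (2.319 / 0.46)² = 2 × 5.041² = 2 × 25.41 = 50.8.
Round up to the next whole participant.

n = 51 per group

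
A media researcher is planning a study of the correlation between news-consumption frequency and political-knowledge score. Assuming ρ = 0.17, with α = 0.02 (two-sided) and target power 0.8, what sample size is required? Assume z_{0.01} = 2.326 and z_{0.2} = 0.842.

Fisher's z: C = ½·ln((1+r)/(1−r)) = ½·ln(1.4096) = 0.1717.
n = ((z_{α/2} + z_β)/C)² + 3.
(2.326 + 0.842) / 0.1717 = 3.168 / 0.1717 = 18.451.
n = 18.451² + 3 = 340.43 + 3 = 343.4.
Round up.

n = 344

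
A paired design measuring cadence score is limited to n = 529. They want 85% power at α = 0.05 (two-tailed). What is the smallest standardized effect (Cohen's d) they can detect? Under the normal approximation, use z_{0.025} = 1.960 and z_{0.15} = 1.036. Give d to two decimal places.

d_min ≈ 0.13

For a single sample (or paired design) of n = 529: d_min = (z_{α/2} + z_β)/√n.
z-sum = 1.960 + 1.036 = 2.996.
d_min = 2.996 / √529 = 2.996 / 23.000 = 0.130.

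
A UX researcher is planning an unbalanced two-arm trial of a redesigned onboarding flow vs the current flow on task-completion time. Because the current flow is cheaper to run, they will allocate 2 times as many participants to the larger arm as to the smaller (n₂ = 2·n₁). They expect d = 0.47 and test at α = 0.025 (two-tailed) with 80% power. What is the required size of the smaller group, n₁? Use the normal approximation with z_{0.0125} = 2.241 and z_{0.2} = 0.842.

With allocation ratio k = n₂/n₁ = 2, Var(x̄₁−x̄₂) = σ²(1/n₁ + 1/(k·n₁)) = σ²·(k+1)/(k·n₁).
So n₁ = (1 + 1/k)·((z_{α/2} + z_β)/d)² = 1.500 × (3.083/0.47)².
n₁ = 1.500 × 43.03 = 64.5.
Round up: n₁ = 65, giving n₂ = 2 × 65 = 130.

n₁ = 65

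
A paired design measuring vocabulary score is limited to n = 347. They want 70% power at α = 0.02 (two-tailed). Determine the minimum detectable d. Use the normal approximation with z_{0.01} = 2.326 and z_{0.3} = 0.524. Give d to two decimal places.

For a single sample (or paired design) of n = 347: d_min = (z_{α/2} + z_β)/√n.
z-sum = 2.326 + 0.524 = 2.850.
d_min = 2.850 / √347 = 2.850 / 18.628 = 0.153.

d_min ≈ 0.15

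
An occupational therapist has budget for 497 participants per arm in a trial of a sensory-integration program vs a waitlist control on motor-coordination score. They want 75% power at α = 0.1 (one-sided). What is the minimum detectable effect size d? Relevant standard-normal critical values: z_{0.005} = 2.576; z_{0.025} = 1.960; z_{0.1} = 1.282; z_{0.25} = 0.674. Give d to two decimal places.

For two independent groups of n = 497 each: d_min = (z_{α} + z_β)·√(2/n).
z-sum = 1.282 + 0.674 = 1.956.
d_min = 1.956 × √(2/497) = 1.956 × 0.0634 = 0.124.

d_min ≈ 0.12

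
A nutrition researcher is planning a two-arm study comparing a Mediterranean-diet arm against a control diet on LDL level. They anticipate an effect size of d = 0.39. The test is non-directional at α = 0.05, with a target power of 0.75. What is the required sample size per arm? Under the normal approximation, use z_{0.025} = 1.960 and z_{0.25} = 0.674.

For two independent groups with equal n: n = 2·((z_{α/2} + z_β) / d)².
z_{α/2} + z_β = 1.960 + 0.674 = 2.634.
n = 2 × (2.634 / 0.39)² = 2 × 6.754² = 2 × 45.61 = 91.2.
Round up to the next whole participant.

n = 92 per group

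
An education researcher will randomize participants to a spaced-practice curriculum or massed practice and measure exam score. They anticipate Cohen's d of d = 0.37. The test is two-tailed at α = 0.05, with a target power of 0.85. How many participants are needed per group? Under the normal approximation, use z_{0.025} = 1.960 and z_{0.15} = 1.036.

n = 132 per group

For two independent groups with equal n: n = 2·((z_{α/2} + z_β) / d)².
z_{α/2} + z_β = 1.960 + 1.036 = 2.996.
n = 2 × (2.996 / 0.37)² = 2 × 8.097² = 2 × 65.57 = 131.1.
Round up to the next whole participant.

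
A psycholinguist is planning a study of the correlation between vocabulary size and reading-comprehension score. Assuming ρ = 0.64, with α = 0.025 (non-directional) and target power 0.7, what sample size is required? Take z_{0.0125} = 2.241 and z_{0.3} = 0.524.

Fisher's z: C = ½·ln((1+r)/(1−r)) = ½·ln(4.5556) = 0.7582.
n = ((z_{α/2} + z_β)/C)² + 3.
(2.241 + 0.524) / 0.7582 = 2.765 / 0.7582 = 3.647.
n = 3.647² + 3 = 13.30 + 3 = 16.3.
Round up.

n = 17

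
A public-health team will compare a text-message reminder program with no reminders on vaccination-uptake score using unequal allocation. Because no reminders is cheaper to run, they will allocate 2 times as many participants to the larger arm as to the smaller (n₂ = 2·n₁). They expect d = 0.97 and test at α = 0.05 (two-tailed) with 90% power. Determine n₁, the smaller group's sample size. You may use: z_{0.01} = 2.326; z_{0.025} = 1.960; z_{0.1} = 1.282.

n₁ = 17

With allocation ratio k = n₂/n₁ = 2, Var(x̄₁−x̄₂) = σ²(1/n₁ + 1/(k·n₁)) = σ²·(k+1)/(k·n₁).
So n₁ = (1 + 1/k)·((z_{α/2} + z_β)/d)² = 1.500 × (3.242/0.97)².
n₁ = 1.500 × 11.17 = 16.8.
Round up: n₁ = 17, giving n₂ = 2 × 17 = 34.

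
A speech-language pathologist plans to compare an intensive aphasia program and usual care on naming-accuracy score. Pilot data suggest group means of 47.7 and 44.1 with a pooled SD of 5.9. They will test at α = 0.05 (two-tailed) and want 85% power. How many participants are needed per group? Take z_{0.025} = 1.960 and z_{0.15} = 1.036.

n = 49 per group

Cohen's d = |M₁ − M₂| / SD_pooled = |47.7 − 44.1| / 5.9 = 3.6 / 5.9 = 0.610.
For two independent groups with equal n: n = 2·((z_{α/2} + z_β) / d)².
z_{α/2} + z_β = 1.960 + 1.036 = 2.996.
n = 2 × (2.996 / 0.610)² = 2 × 4.911² = 2 × 24.12 = 48.2.
Round up to the next whole participant.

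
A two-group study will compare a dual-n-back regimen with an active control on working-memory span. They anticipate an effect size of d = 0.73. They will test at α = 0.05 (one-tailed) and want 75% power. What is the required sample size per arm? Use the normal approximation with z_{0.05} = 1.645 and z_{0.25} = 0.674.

For two independent groups with equal n: n = 2·((z_{α} + z_β) / d)².
z_{α} + z_β = 1.645 + 0.674 = 2.319.
n = 2 × (2.319 / 0.73)² = 2 × 3.177² = 2 × 10.09 = 20.2.
Round up to the next whole participant.

n = 21 per group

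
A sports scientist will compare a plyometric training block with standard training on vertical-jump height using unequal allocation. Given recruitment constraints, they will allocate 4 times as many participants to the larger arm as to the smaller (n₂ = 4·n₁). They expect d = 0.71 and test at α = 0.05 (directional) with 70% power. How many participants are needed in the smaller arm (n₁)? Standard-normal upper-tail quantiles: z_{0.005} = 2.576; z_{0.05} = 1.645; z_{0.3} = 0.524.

With allocation ratio k = n₂/n₁ = 4, Var(x̄₁−x̄₂) = σ²(1/n₁ + 1/(k·n₁)) = σ²·(k+1)/(k·n₁).
So n₁ = (1 + 1/k)·((z_{α} + z_β)/d)² = 1.250 × (2.169/0.71)².
n₁ = 1.250 × 9.33 = 11.7.
Round up: n₁ = 12, giving n₂ = 4 × 12 = 48.

n₁ = 12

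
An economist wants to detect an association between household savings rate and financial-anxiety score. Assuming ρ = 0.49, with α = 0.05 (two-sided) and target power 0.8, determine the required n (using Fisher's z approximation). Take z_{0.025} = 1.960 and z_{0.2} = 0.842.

Fisher's z: C = ½·ln((1+r)/(1−r)) = ½·ln(2.9216) = 0.5361.
n = ((z_{α/2} + z_β)/C)² + 3.
(1.960 + 0.842) / 0.5361 = 2.802 / 0.5361 = 5.227.
n = 5.227² + 3 = 27.32 + 3 = 30.3.
Round up.

n = 31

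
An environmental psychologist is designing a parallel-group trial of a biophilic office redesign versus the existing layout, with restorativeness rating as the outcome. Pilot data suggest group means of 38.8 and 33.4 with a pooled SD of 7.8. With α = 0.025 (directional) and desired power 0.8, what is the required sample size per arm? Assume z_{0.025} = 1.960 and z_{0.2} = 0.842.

n = 33 per group

Cohen's d = |M₁ − M₂| / SD_pooled = |38.8 − 33.4| / 7.8 = 5.4 / 7.8 = 0.692.
For two independent groups with equal n: n = 2·((z_{α} + z_β) / d)².
z_{α} + z_β = 1.960 + 0.842 = 2.802.
n = 2 × (2.802 / 0.692)² = 2 × 4.049² = 2 × 16.40 = 32.8.
Round up to the next whole participant.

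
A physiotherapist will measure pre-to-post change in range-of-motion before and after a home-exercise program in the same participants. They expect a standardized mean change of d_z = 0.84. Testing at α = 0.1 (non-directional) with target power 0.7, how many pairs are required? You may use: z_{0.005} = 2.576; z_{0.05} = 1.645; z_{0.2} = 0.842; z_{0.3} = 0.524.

For a paired (one-sample on differences) test: n = ((z_{α/2} + z_β) / d)².
z_{α/2} + z_β = 1.645 + 0.524 = 2.169.
n = (2.169 / 0.84)² = 2.582² = 6.67.
Round up.

n = 7 pairs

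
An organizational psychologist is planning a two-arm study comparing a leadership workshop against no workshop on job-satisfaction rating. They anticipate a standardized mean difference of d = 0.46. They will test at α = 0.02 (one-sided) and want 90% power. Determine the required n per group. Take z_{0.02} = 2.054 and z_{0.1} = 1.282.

n = 106 per group

For two independent groups with equal n: n = 2·((z_{α} + z_β) / d)².
z_{α} + z_β = 2.054 + 1.282 = 3.336.
n = 2 × (3.336 / 0.46)² = 2 × 7.252² = 2 × 52.59 = 105.2.
Round up to the next whole participant.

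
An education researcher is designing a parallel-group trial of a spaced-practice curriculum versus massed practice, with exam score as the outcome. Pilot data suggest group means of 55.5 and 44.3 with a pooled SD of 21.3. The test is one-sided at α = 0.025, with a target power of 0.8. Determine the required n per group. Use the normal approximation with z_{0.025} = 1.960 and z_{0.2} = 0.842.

n = 57 per group

Cohen's d = |M₁ − M₂| / SD_pooled = |55.5 − 44.3| / 21.3 = 11.2 / 21.3 = 0.526.
For two independent groups with equal n: n = 2·((z_{α} + z_β) / d)².
z_{α} + z_β = 1.960 + 0.842 = 2.802.
n = 2 × (2.802 / 0.526)² = 2 × 5.327² = 2 × 28.38 = 56.8.
Round up to the next whole participant.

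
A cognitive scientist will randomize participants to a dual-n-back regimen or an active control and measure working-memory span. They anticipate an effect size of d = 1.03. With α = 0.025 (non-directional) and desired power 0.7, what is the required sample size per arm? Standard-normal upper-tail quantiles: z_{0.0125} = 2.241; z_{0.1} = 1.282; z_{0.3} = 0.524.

n = 15 per group

For two independent groups with equal n: n = 2·((z_{α/2} + z_β) / d)².
z_{α/2} + z_β = 2.241 + 0.524 = 2.765.
n = 2 × (2.765 / 1.03)² = 2 × 2.684² = 2 × 7.21 = 14.4.
Round up to the next whole participant.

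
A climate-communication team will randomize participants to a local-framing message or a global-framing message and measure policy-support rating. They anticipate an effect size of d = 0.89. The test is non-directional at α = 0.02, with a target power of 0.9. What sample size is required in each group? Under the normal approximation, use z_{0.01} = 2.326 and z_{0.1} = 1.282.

n = 33 per group

For two independent groups with equal n: n = 2·((z_{α/2} + z_β) / d)².
z_{α/2} + z_β = 2.326 + 1.282 = 3.608.
n = 2 × (3.608 / 0.89)² = 2 × 4.054² = 2 × 16.43 = 32.9.
Round up to the next whole participant.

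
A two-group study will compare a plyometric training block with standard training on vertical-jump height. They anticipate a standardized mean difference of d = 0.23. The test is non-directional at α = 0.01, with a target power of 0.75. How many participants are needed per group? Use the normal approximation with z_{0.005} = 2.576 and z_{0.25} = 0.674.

n = 400 per group

For two independent groups with equal n: n = 2·((z_{α/2} + z_β) / d)².
z_{α/2} + z_β = 2.576 + 0.674 = 3.250.
n = 2 × (3.250 / 0.23)² = 2 × 14.130² = 2 × 199.67 = 399.3.
Round up to the next whole participant.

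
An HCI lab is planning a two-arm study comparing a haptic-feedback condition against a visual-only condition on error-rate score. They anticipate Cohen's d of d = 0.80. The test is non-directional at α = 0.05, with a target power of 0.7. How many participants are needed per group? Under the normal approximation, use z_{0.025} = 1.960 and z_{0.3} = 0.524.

n = 20 per group

For two independent groups with equal n: n = 2·((z_{α/2} + z_β) / d)².
z_{α/2} + z_β = 1.960 + 0.524 = 2.484.
n = 2 × (2.484 / 0.80)² = 2 × 3.105² = 2 × 9.64 = 19.3.
Round up to the next whole participant.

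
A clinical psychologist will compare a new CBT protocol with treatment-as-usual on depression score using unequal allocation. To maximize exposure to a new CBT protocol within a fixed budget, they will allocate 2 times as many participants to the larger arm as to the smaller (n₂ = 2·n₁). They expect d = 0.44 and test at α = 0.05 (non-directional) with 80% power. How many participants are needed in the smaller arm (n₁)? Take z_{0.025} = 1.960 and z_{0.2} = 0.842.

With allocation ratio k = n₂/n₁ = 2, Var(x̄₁−x̄₂) = σ²(1/n₁ + 1/(k·n₁)) = σ²·(k+1)/(k·n₁).
So n₁ = (1 + 1/k)·((z_{α/2} + z_β)/d)² = 1.500 × (2.802/0.44)².
n₁ = 1.500 × 40.55 = 60.8.
Round up: n₁ = 61, giving n₂ = 2 × 61 = 122.

n₁ = 61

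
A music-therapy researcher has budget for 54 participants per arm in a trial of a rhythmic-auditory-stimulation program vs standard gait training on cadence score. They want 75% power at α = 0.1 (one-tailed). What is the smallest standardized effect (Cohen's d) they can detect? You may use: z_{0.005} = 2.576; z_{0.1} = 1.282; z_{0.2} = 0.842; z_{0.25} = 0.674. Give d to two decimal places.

d_min ≈ 0.38

For two independent groups of n = 54 each: d_min = (z_{α} + z_β)·√(2/n).
z-sum = 1.282 + 0.674 = 1.956.
d_min = 1.956 × √(2/54) = 1.956 × 0.1925 = 0.376.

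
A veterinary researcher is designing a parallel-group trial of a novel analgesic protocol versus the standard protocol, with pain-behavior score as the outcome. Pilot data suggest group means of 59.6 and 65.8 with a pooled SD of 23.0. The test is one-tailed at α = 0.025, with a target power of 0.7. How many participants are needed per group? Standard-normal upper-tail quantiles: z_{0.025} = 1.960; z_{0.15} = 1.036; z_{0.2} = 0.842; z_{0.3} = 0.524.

Cohen's d = |M₁ − M₂| / SD_pooled = |59.6 − 65.8| / 23.0 = 6.2 / 23.0 = 0.270.
For two independent groups with equal n: n = 2·((z_{α} + z_β) / d)².
z_{α} + z_β = 1.960 + 0.524 = 2.484.
n = 2 × (2.484 / 0.270)² = 2 × 9.200² = 2 × 84.64 = 169.3.
Round up to the next whole participant.

n = 170 per group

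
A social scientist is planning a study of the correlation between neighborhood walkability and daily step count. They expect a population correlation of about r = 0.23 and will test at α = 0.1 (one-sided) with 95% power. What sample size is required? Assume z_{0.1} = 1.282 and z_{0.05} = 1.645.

Fisher's z: C = ½·ln((1+r)/(1−r)) = ½·ln(1.5974) = 0.2342.
n = ((z_{α} + z_β)/C)² + 3.
(1.282 + 1.645) / 0.2342 = 2.927 / 0.2342 = 12.498.
n = 12.498² + 3 = 156.20 + 3 = 159.2.
Round up.

n = 160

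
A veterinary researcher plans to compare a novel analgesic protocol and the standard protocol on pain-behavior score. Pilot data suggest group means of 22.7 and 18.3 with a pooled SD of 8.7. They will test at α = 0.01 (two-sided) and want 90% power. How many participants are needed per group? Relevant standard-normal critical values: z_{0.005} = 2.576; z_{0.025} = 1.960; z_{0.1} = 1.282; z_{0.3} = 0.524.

n = 117 per group

Cohen's d = |M₁ − M₂| / SD_pooled = |22.7 − 18.3| / 8.7 = 4.4 / 8.7 = 0.506.
For two independent groups with equal n: n = 2·((z_{α/2} + z_β) / d)².
z_{α/2} + z_β = 2.576 + 1.282 = 3.858.
n = 2 × (3.858 / 0.506)² = 2 × 7.625² = 2 × 58.13 = 116.3.
Round up to the next whole participant.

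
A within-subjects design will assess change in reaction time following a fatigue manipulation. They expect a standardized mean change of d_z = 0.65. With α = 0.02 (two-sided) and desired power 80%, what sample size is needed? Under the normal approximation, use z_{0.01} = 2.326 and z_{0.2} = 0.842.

For a paired (one-sample on differences) test: n = ((z_{α/2} + z_β) / d)².
z_{α/2} + z_β = 2.326 + 0.842 = 3.168.
n = (3.168 / 0.65)² = 4.874² = 23.75.
Round up.

n = 24 pairs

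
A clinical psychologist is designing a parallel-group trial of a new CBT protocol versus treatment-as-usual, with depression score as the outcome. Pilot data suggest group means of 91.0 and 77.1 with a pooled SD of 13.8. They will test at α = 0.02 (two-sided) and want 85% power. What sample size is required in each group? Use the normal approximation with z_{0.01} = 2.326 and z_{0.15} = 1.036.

n = 23 per group

Cohen's d = |M₁ − M₂| / SD_pooled = |91.0 − 77.1| / 13.8 = 13.9 / 13.8 = 1.007.
For two independent groups with equal n: n = 2·((z_{α/2} + z_β) / d)².
z_{α/2} + z_β = 2.326 + 1.036 = 3.362.
n = 2 × (3.362 / 1.007)² = 2 × 3.339² = 2 × 11.15 = 22.3.
Round up to the next whole participant.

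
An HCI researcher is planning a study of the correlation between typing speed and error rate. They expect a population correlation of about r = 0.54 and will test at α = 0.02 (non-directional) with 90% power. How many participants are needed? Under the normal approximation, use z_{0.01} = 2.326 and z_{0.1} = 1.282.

n = 39

Fisher's z: C = ½·ln((1+r)/(1−r)) = ½·ln(3.3478) = 0.6042.
n = ((z_{α/2} + z_β)/C)² + 3.
(2.326 + 1.282) / 0.6042 = 3.608 / 0.6042 = 5.972.
n = 5.972² + 3 = 35.66 + 3 = 38.7.
Round up.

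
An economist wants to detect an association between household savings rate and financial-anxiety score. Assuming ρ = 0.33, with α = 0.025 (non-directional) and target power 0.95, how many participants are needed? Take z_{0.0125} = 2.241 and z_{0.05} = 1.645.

n = 132

Fisher's z: C = ½·ln((1+r)/(1−r)) = ½·ln(1.9851) = 0.3428.
n = ((z_{α/2} + z_β)/C)² + 3.
(2.241 + 1.645) / 0.3428 = 3.886 / 0.3428 = 11.336.
n = 11.336² + 3 = 128.51 + 3 = 131.5.
Round up.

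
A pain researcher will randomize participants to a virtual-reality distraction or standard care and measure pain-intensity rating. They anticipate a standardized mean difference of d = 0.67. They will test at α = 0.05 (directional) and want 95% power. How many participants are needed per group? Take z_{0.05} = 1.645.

For two independent groups with equal n: n = 2·((z_{α} + z_β) / d)².
z_{α} + z_β = 1.645 + 1.645 = 3.290.
n = 2 × (3.290 / 0.67)² = 2 × 4.910² = 2 × 24.11 = 48.2.
Round up to the next whole participant.

n = 49 per group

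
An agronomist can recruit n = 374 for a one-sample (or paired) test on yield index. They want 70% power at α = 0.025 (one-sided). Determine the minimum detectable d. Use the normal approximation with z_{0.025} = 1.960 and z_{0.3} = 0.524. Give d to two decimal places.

d_min ≈ 0.13

For a single sample (or paired design) of n = 374: d_min = (z_{α} + z_β)/√n.
z-sum = 1.960 + 0.524 = 2.484.
d_min = 2.484 / √374 = 2.484 / 19.339 = 0.128.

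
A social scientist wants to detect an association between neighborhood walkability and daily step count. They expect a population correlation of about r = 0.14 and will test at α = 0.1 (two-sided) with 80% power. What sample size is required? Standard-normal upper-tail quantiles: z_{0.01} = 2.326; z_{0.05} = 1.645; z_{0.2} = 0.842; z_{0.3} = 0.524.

n = 315

Fisher's z: C = ½·ln((1+r)/(1−r)) = ½·ln(1.3256) = 0.1409.
n = ((z_{α/2} + z_β)/C)² + 3.
(1.645 + 0.842) / 0.1409 = 2.487 / 0.1409 = 17.651.
n = 17.651² + 3 = 311.55 + 3 = 314.6.
Round up.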